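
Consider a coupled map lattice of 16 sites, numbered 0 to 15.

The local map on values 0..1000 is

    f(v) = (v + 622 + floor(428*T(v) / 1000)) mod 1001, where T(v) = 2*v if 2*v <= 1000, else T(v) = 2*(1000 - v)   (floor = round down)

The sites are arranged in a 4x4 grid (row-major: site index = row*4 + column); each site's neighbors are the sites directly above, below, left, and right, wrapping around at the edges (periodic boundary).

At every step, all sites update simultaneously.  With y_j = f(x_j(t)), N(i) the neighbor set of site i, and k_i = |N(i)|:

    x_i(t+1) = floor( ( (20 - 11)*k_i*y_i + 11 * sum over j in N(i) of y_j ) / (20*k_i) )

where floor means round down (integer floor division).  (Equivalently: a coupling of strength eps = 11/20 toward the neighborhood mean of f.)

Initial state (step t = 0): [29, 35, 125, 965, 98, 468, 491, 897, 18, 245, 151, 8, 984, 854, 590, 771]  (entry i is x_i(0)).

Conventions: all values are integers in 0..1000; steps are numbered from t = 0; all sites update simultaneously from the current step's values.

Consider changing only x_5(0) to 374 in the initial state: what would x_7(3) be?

Answer: x_7(3) = 557
Key observation: This trace re-runs the system from the modified initial state.

Derivation:
t=0: [29, 35, 125, 965, 98, 374, 491, 897, 18, 245, 151, 8, 984, 854, 590, 771]
t=1: [678, 644, 713, 651, 670, 429, 607, 628, 587, 373, 653, 664, 624, 536, 657, 598]
t=2: [571, 548, 573, 570, 549, 465, 547, 568, 530, 430, 534, 568, 564, 526, 568, 566]
t=3: [557, 545, 557, 558, 546, 504, 545, 557, 536, 483, 536, 556, 556, 535, 556, 558]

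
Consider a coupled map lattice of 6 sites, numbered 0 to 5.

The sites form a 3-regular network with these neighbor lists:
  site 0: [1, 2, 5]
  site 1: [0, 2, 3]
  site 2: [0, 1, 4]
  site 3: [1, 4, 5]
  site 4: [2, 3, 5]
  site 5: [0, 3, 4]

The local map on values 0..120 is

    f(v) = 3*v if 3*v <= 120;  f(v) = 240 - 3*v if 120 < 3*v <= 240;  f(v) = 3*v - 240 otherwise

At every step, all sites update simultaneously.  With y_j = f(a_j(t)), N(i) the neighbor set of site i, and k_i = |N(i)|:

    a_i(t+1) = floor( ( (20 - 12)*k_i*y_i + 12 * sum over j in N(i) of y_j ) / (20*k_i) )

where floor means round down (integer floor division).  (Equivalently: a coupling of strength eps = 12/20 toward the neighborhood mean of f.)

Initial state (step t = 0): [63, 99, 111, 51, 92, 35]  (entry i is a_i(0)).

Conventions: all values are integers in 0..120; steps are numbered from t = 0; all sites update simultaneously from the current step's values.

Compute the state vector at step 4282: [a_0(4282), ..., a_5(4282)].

Simulating step by step:
t=0: [63, 99, 111, 51, 92, 35]
t=1: [71, 69, 66, 74, 71, 76]
t=2: [28, 30, 34, 21, 25, 19]
t=3: [83, 85, 90, 69, 74, 67]
t=4: [20, 20, 20, 27, 27, 27]
t=5: [64, 64, 64, 76, 76, 76]
t=6: [40, 40, 40, 19, 19, 19]
t=7: [107, 107, 107, 69, 69, 69]
t=8: [71, 71, 71, 42, 42, 42]
t=9: [44, 44, 44, 96, 96, 96]
t=10: [96, 96, 96, 60, 60, 60]
t=11: [50, 50, 50, 57, 57, 57]
t=12: [85, 85, 85, 73, 73, 73]
t=13: [16, 16, 16, 19, 19, 19]
t=14: [49, 49, 49, 55, 55, 55]
t=15: [89, 89, 89, 78, 78, 78]
t=16: [22, 22, 22, 10, 10, 10]
t=17: [58, 58, 58, 37, 37, 37]
t=18: [75, 75, 75, 102, 102, 102]
t=19: [25, 25, 25, 55, 55, 55]
t=20: [75, 75, 75, 75, 75, 75]
t=21: [15, 15, 15, 15, 15, 15]
t=22: [45, 45, 45, 45, 45, 45]
t=23: [105, 105, 105, 105, 105, 105]
t=24: [75, 75, 75, 75, 75, 75]

Answer: [45, 45, 45, 45, 45, 45]
Key observation: The state at step 20, [75, 75, 75, 75, 75, 75], reappears at step 24: the system is in a cycle of period 4 from step 20 on.  Therefore the state at step 4282 equals the state at step 20 + ((4282 - 20) mod 4) = 22, which is [45, 45, 45, 45, 45, 45].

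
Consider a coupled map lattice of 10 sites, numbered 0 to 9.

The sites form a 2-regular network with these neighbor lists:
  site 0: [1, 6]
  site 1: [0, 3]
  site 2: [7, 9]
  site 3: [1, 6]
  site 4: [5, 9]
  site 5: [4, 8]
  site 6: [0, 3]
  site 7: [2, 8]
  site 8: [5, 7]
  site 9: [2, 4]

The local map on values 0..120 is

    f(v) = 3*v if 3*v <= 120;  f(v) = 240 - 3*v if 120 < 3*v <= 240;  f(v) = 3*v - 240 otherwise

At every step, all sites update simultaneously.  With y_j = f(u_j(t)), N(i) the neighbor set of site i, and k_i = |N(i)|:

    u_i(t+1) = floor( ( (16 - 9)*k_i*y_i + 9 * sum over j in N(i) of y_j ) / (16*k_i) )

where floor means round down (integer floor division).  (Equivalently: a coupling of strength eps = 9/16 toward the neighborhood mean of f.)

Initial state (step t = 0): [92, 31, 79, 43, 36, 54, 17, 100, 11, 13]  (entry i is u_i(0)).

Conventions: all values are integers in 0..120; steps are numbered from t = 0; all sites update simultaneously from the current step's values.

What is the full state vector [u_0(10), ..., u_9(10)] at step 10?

Simulating step by step:
t=0: [92, 31, 79, 43, 36, 54, 17, 100, 11, 13]
t=1: [56, 82, 29, 89, 80, 73, 63, 36, 53, 48]
t=2: [47, 30, 95, 27, 32, 31, 50, 94, 71, 66]
t=3: [93, 90, 43, 86, 79, 75, 90, 38, 49, 58]
t=4: [33, 29, 99, 24, 24, 33, 29, 107, 76, 60]
t=5: [92, 86, 64, 80, 76, 66, 86, 54, 55, 62]
t=6: [25, 18, 58, 10, 32, 42, 18, 68, 66, 40]
t=7: [63, 53, 72, 43, 107, 88, 53, 46, 60, 98]
t=8: [67, 81, 54, 94, 57, 50, 81, 68, 61, 53]
t=9: [18, 24, 67, 20, 78, 74, 24, 53, 60, 76]
t=10: [64, 63, 43, 66, 11, 26, 63, 63, 54, 17]

Answer: [64, 63, 43, 66, 11, 26, 63, 63, 54, 17]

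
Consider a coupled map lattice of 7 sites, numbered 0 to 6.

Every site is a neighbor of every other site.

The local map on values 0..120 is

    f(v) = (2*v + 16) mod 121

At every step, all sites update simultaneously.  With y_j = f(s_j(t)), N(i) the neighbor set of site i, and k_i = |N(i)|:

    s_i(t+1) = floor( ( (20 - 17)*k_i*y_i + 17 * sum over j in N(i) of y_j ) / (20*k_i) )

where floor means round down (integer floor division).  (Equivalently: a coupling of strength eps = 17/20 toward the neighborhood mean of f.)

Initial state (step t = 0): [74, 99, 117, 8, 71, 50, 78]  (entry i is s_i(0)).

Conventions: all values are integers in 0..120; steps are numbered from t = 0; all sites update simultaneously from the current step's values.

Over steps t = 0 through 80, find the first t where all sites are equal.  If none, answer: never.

Answer: 2
Key observation: Synchronization is absorbing here: once all sites are equal they stay equal, and step 2 is the first all-equal step.

Derivation:
t=0: [74, 99, 117, 8, 71, 50, 78]  (not all equal)
t=1: [54, 54, 53, 54, 54, 54, 54]  (not all equal)
t=2: [2, 2, 2, 2, 2, 2, 2]  (all equal)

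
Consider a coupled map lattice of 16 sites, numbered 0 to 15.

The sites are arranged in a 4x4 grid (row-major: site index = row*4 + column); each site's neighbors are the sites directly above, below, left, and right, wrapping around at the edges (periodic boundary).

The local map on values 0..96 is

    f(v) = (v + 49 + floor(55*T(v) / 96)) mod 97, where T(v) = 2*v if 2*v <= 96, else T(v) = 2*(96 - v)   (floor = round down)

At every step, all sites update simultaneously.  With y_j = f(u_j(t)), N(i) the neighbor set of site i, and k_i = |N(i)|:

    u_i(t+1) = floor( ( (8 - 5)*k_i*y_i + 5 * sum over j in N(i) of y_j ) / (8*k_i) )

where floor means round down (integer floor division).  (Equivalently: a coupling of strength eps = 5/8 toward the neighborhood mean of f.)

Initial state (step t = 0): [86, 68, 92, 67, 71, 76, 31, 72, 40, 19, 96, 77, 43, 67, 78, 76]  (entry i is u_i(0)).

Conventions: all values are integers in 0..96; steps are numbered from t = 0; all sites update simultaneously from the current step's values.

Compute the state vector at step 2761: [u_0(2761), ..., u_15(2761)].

Answer: [54, 54, 54, 54, 54, 54, 54, 54, 54, 54, 54, 54, 54, 54, 54, 54]
Key observation: The state at step 4, [54, 54, 54, 54, 54, 54, 54, 54, 54, 54, 54, 54, 54, 54, 54, 54], reappears at step 5: the system is in a cycle of period 1 from step 4 on.  Therefore the state at step 2761 equals the state at step 4 + ((2761 - 4) mod 1) = 4, which is [54, 54, 54, 54, 54, 54, 54, 54, 54, 54, 54, 54, 54, 54, 54, 54].

Derivation:
t=0: [86, 68, 92, 67, 71, 76, 31, 72, 40, 19, 96, 77, 43, 67, 78, 76]
t=1: [49, 50, 44, 50, 48, 51, 37, 45, 50, 62, 50, 47, 45, 56, 49, 49]
t=2: [53, 52, 47, 51, 53, 50, 43, 48, 52, 53, 49, 52, 51, 52, 52, 52]
t=3: [54, 53, 51, 53, 54, 52, 50, 52, 54, 54, 52, 54, 54, 54, 53, 54]
t=4: [54, 54, 54, 54, 54, 54, 54, 54, 54, 54, 54, 54, 54, 54, 54, 54]
t=5: [54, 54, 54, 54, 54, 54, 54, 54, 54, 54, 54, 54, 54, 54, 54, 54]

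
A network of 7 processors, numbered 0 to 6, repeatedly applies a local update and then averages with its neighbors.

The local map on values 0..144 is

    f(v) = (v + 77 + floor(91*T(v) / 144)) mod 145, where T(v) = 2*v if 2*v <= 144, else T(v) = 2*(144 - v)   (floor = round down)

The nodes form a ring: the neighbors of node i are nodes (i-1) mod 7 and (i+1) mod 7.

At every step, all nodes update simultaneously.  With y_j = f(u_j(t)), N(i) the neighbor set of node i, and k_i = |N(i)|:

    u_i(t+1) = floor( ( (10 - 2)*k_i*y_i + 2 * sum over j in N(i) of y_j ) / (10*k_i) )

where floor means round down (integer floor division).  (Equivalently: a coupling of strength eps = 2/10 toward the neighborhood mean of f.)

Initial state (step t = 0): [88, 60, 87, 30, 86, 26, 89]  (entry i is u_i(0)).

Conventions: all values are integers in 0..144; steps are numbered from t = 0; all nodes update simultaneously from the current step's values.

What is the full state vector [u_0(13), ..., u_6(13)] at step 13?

Answer: [90, 90, 90, 90, 90, 90, 90]

Derivation:
t=0: [88, 60, 87, 30, 86, 26, 89]
t=1: [87, 71, 93, 133, 100, 126, 94]
t=2: [90, 91, 88, 80, 85, 81, 88]
t=3: [89, 89, 90, 91, 91, 91, 90]
t=4: [90, 90, 89, 89, 89, 89, 89]
t=5: [90, 90, 90, 90, 90, 90, 90]
t=6: [90, 90, 90, 90, 90, 90, 90]
t=7: [90, 90, 90, 90, 90, 90, 90]
t=8: [90, 90, 90, 90, 90, 90, 90]
t=9: [90, 90, 90, 90, 90, 90, 90]
t=10: [90, 90, 90, 90, 90, 90, 90]
t=11: [90, 90, 90, 90, 90, 90, 90]
t=12: [90, 90, 90, 90, 90, 90, 90]
t=13: [90, 90, 90, 90, 90, 90, 90]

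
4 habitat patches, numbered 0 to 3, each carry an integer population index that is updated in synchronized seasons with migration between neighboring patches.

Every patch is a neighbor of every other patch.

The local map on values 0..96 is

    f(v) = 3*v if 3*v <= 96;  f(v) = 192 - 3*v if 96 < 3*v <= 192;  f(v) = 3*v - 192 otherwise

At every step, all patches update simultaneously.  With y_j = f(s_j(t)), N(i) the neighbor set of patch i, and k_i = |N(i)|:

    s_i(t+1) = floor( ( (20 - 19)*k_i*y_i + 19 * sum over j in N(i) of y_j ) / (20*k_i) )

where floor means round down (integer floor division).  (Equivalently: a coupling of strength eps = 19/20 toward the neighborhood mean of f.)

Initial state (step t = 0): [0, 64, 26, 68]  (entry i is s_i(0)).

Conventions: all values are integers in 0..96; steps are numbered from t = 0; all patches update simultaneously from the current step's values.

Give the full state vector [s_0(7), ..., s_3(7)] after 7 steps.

Answer: [73, 73, 70, 75]

Derivation:
t=0: [0, 64, 26, 68]
t=1: [28, 28, 7, 25]
t=2: [61, 61, 78, 63]
t=3: [17, 17, 8, 19]
t=4: [44, 44, 51, 42]
t=5: [55, 55, 60, 53]
t=6: [24, 24, 28, 22]
t=7: [73, 73, 70, 75]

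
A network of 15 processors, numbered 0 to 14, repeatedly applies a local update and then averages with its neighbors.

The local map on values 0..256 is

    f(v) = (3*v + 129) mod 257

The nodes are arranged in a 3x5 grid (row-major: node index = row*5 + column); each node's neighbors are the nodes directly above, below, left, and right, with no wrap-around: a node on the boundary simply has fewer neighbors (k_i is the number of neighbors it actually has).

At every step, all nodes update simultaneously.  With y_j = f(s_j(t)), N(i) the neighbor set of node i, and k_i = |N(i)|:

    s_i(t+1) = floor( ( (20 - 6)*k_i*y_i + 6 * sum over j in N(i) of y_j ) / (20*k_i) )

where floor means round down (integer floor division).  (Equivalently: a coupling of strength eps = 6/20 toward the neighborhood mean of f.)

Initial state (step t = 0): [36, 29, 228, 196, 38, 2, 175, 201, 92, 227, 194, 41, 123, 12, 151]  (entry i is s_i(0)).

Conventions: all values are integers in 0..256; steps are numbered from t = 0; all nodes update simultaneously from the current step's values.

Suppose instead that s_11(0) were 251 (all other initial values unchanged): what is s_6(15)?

Answer: s_6(15) = 157
Key observation: This trace re-runs the system from the modified initial state.

Derivation:
t=0: [36, 29, 228, 196, 38, 2, 175, 201, 92, 227, 194, 251, 123, 12, 151]
t=1: [218, 193, 93, 185, 206, 151, 149, 195, 150, 73, 174, 135, 218, 161, 78]
t=2: [47, 158, 162, 163, 202, 68, 79, 161, 87, 104, 109, 35, 40, 86, 102]
t=3: [33, 84, 99, 118, 197, 85, 113, 113, 131, 182, 185, 219, 220, 147, 171]
t=4: [197, 147, 174, 196, 202, 149, 183, 178, 54, 146, 140, 50, 40, 54, 122]
t=5: [161, 89, 136, 181, 193, 83, 136, 148, 56, 86, 37, 60, 194, 75, 179]
t=6: [107, 111, 51, 136, 179, 120, 43, 62, 61, 129, 193, 82, 158, 106, 140]
t=7: [200, 165, 46, 39, 110, 201, 46, 53, 58, 25, 188, 111, 98, 150, 53]
t=8: [199, 100, 45, 198, 208, 193, 49, 39, 73, 170, 188, 179, 146, 69, 62]
t=9: [203, 144, 67, 180, 217, 176, 70, 184, 113, 126, 177, 131, 84, 75, 71]
t=10: [185, 70, 88, 137, 67, 145, 84, 153, 197, 205, 124, 40, 114, 109, 111]
t=11: [138, 100, 113, 59, 89, 88, 120, 102, 183, 209, 215, 232, 202, 201, 207]
t=12: [66, 167, 187, 85, 140, 121, 202, 186, 166, 223, 30, 83, 199, 214, 234]
t=13: [101, 127, 164, 121, 47, 215, 203, 175, 103, 39, 206, 149, 177, 38, 46]
t=14: [160, 227, 137, 194, 81, 65, 191, 147, 191, 192, 172, 103, 146, 203, 80]
t=15: [82, 58, 47, 170, 138, 88, 157, 73, 181, 175, 128, 163, 83, 192, 140]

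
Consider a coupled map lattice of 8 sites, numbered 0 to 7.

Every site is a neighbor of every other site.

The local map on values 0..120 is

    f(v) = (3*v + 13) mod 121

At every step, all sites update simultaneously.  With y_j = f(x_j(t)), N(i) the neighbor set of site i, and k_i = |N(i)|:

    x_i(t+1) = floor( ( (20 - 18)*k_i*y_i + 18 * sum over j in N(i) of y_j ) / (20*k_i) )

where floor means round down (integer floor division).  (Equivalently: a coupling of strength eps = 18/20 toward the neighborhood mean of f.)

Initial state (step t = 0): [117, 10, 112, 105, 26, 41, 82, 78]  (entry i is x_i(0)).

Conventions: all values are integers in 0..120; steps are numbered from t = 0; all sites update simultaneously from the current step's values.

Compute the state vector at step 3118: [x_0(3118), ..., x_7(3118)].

Simulating step by step:
t=0: [117, 10, 112, 105, 26, 41, 82, 78]
t=1: [46, 45, 43, 44, 44, 46, 46, 46]
t=2: [26, 27, 27, 27, 27, 26, 26, 26]
t=3: [92, 92, 92, 92, 92, 92, 92, 92]
t=4: [47, 47, 47, 47, 47, 47, 47, 47]
t=5: [33, 33, 33, 33, 33, 33, 33, 33]
t=6: [112, 112, 112, 112, 112, 112, 112, 112]
t=7: [107, 107, 107, 107, 107, 107, 107, 107]
t=8: [92, 92, 92, 92, 92, 92, 92, 92]

Answer: [92, 92, 92, 92, 92, 92, 92, 92]
Key observation: The state at step 3, [92, 92, 92, 92, 92, 92, 92, 92], reappears at step 8: the system is in a cycle of period 5 from step 3 on.  Therefore the state at step 3118 equals the state at step 3 + ((3118 - 3) mod 5) = 3, which is [92, 92, 92, 92, 92, 92, 92, 92].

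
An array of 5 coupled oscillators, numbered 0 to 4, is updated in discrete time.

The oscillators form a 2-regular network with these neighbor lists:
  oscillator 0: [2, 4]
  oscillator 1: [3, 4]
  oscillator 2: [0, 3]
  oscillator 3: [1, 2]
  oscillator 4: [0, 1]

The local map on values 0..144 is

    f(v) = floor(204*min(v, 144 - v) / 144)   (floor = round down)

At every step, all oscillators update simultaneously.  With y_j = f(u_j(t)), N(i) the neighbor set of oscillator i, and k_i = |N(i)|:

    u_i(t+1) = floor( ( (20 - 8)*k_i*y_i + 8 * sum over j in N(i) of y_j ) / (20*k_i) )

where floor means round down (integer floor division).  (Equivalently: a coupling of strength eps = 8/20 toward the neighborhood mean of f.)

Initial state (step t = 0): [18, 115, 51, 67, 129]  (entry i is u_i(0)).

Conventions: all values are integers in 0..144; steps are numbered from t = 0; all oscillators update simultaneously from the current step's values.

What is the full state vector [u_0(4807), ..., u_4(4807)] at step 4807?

Simulating step by step:
t=0: [18, 115, 51, 67, 129]
t=1: [33, 47, 67, 79, 25]
t=2: [53, 65, 84, 87, 43]
t=3: [74, 83, 82, 83, 69]
t=4: [96, 88, 89, 86, 95]
t=5: [70, 77, 76, 80, 70]
t=6: [98, 94, 95, 92, 98]
t=7: [65, 69, 69, 71, 66]
t=8: [93, 96, 96, 98, 93]
t=9: [71, 68, 68, 66, 71]
t=10: [99, 96, 96, 94, 99]
t=11: [64, 67, 67, 69, 64]
t=12: [90, 93, 93, 95, 90]
t=13: [75, 72, 72, 70, 75]
t=14: [98, 100, 100, 100, 98]
t=15: [64, 62, 62, 62, 64]
t=16: [89, 87, 87, 87, 89]
t=17: [77, 79, 79, 80, 77]
t=18: [93, 92, 92, 90, 93]
t=19: [72, 73, 73, 74, 72]
t=20: [101, 100, 100, 99, 101]
t=21: [60, 61, 61, 62, 60]
t=22: [85, 86, 86, 86, 85]
t=23: [82, 82, 82, 82, 82]
t=24: [87, 87, 87, 87, 87]
t=25: [80, 80, 80, 80, 80]
t=26: [90, 90, 90, 90, 90]
t=27: [76, 76, 76, 76, 76]
t=28: [96, 96, 96, 96, 96]
t=29: [68, 68, 68, 68, 68]
t=30: [96, 96, 96, 96, 96]

Answer: [68, 68, 68, 68, 68]
Key observation: The state at step 28, [96, 96, 96, 96, 96], reappears at step 30: the system is in a cycle of period 2 from step 28 on.  Therefore the state at step 4807 equals the state at step 28 + ((4807 - 28) mod 2) = 29, which is [68, 68, 68, 68, 68].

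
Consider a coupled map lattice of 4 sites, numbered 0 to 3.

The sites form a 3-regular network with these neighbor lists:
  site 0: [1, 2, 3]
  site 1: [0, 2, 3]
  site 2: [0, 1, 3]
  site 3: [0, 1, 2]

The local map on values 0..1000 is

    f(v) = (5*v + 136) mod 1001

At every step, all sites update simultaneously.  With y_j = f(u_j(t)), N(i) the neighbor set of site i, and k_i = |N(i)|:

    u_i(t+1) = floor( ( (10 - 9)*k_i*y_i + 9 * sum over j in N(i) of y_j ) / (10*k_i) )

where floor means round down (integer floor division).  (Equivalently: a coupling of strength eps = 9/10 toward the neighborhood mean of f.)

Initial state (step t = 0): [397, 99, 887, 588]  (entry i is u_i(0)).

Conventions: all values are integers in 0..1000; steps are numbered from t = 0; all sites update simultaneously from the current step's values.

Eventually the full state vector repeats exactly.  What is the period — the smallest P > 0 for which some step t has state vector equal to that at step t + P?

Answer: 6
Key observation: The state at step 5, [524, 621, 434, 533], reappears at step 11 — and no state repeats earlier — so the cycle the system enters has period 6.

Derivation:
t=0: [397, 99, 887, 588]
t=1: [393, 290, 303, 402]
t=2: [423, 326, 313, 414]
t=3: [525, 422, 435, 534]
t=4: [483, 586, 573, 474]
t=5: [524, 621, 434, 533]
t=6: [477, 580, 567, 468]
t=7: [494, 591, 404, 503]
t=8: [327, 430, 417, 318]
t=9: [445, 542, 555, 454]
t=10: [683, 586, 573, 674]
t=11: [524, 621, 434, 533]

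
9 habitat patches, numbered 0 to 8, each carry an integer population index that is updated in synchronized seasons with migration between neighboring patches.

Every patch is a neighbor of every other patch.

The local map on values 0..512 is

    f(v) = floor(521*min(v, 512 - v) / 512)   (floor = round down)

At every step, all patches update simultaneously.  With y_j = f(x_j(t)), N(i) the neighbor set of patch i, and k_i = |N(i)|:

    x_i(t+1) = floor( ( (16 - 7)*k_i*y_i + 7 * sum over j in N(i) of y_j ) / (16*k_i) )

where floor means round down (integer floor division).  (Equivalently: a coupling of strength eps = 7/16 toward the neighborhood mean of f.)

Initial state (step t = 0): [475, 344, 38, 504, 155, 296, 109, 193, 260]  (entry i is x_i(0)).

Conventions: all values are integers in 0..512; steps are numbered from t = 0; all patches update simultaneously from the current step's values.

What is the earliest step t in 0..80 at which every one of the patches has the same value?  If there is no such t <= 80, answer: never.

Answer: 9
Key observation: Synchronization is absorbing here: once all patches are equal they stay equal, and step 9 is the first all-equal step.

Derivation:
t=0: [475, 344, 38, 504, 155, 296, 109, 193, 260]  (not all equal)
t=1: [83, 151, 84, 69, 144, 176, 120, 164, 195]  (not all equal)
t=2: [108, 143, 108, 101, 139, 156, 127, 150, 166]  (not all equal)
t=3: [121, 139, 121, 118, 137, 146, 131, 143, 151]  (not all equal)
t=4: [129, 138, 129, 127, 137, 142, 134, 140, 144]  (not all equal)
t=5: [134, 138, 134, 133, 138, 140, 136, 139, 141]  (not all equal)
t=6: [137, 139, 137, 136, 139, 140, 138, 140, 141]  (not all equal)
t=7: [139, 140, 139, 139, 140, 141, 140, 141, 141]  (not all equal)
t=8: [141, 142, 141, 141, 142, 142, 142, 142, 142]  (not all equal)
t=9: [143, 143, 143, 143, 143, 143, 143, 143, 143]  (all equal)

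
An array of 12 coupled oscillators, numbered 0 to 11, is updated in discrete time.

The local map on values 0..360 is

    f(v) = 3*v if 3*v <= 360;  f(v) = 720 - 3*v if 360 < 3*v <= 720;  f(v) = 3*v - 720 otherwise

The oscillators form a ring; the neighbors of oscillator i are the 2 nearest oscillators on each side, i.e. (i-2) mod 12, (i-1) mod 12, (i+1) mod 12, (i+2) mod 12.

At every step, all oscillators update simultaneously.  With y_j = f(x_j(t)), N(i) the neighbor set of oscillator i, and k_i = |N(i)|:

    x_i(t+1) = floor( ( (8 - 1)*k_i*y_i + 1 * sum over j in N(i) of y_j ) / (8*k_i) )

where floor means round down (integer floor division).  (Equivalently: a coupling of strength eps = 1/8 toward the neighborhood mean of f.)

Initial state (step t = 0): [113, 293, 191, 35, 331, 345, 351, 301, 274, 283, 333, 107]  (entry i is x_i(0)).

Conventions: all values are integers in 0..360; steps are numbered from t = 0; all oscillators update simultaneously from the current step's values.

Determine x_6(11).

Simulating step by step:
t=0: [113, 293, 191, 35, 331, 345, 351, 301, 274, 283, 333, 107]
t=1: [324, 167, 156, 119, 267, 303, 318, 187, 118, 140, 271, 309]
t=2: [244, 225, 248, 335, 103, 191, 229, 172, 334, 287, 116, 208]
t=3: [26, 52, 41, 265, 285, 154, 58, 197, 269, 152, 321, 101]
t=4: [94, 154, 121, 86, 137, 241, 171, 137, 101, 254, 235, 288]
t=5: [270, 258, 346, 254, 296, 36, 210, 287, 283, 60, 37, 144]
t=6: [102, 70, 289, 57, 164, 108, 95, 139, 129, 178, 118, 265]
t=7: [292, 205, 157, 178, 228, 314, 286, 300, 326, 196, 337, 98]
t=8: [165, 119, 232, 181, 56, 211, 142, 180, 248, 147, 280, 278]
t=9: [216, 329, 49, 174, 165, 101, 271, 178, 48, 257, 125, 130]
t=10: [97, 256, 152, 202, 220, 287, 108, 181, 147, 76, 320, 311]
t=11: [278, 69, 247, 115, 78, 144, 304, 185, 274, 227, 241, 211]

Answer: x_6(11) = 304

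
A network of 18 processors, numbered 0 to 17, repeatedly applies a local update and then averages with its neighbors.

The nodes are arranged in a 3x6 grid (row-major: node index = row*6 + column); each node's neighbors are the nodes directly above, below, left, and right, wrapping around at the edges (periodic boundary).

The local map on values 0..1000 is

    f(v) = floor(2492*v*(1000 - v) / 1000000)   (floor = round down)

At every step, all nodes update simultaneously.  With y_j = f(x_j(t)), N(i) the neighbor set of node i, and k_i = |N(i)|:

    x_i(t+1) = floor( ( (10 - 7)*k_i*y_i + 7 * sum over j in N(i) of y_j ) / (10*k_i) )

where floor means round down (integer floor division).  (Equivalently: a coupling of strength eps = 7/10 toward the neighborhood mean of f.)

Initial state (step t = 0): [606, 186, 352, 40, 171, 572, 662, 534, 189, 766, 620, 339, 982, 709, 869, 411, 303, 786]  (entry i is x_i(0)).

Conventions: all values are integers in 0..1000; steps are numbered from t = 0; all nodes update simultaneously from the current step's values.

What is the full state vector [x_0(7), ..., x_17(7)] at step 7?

Simulating step by step:
t=0: [606, 186, 352, 40, 171, 572, 662, 534, 189, 766, 620, 339, 982, 709, 869, 411, 303, 786]
t=1: [456, 514, 369, 373, 424, 519, 484, 506, 449, 425, 505, 547, 377, 385, 446, 417, 501, 429]
t=2: [614, 608, 600, 594, 610, 615, 613, 615, 609, 606, 616, 618, 602, 604, 602, 606, 614, 611]
t=3: [591, 593, 596, 596, 592, 590, 591, 592, 594, 594, 590, 589, 593, 594, 595, 594, 591, 591]
t=4: [601, 600, 600, 600, 601, 602, 601, 600, 600, 600, 601, 602, 601, 600, 600, 600, 601, 602]
t=5: [597, 597, 598, 597, 597, 597, 597, 597, 598, 597, 597, 597, 597, 597, 598, 597, 597, 597]
t=6: [599, 599, 599, 599, 599, 599, 599, 599, 599, 599, 599, 599, 599, 599, 599, 599, 599, 599]
t=7: [598, 598, 598, 598, 598, 598, 598, 598, 598, 598, 598, 598, 598, 598, 598, 598, 598, 598]

Answer: [598, 598, 598, 598, 598, 598, 598, 598, 598, 598, 598, 598, 598, 598, 598, 598, 598, 598]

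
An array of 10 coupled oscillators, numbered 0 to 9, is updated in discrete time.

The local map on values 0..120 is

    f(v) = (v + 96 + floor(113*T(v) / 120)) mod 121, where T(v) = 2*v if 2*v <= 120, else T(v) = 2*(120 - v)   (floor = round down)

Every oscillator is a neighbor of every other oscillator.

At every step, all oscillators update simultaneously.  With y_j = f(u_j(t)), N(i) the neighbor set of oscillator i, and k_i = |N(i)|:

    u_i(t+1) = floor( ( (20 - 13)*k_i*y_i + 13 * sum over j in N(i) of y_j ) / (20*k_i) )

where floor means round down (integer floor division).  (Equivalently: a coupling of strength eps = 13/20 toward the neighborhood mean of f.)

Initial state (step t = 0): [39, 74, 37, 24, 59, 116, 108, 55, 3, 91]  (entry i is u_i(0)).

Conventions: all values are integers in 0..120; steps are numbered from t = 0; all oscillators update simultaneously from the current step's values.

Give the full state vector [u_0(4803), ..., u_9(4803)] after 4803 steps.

Answer: [103, 103, 103, 103, 103, 103, 103, 103, 103, 103]
Key observation: The state at step 20, [110, 110, 110, 110, 110, 110, 110, 110, 110, 110], reappears at step 22: the system is in a cycle of period 2 from step 20 on.  Therefore the state at step 4803 equals the state at step 20 + ((4803 - 20) mod 2) = 21, which is [103, 103, 103, 103, 103, 103, 103, 103, 103, 103].

Derivation:
t=0: [39, 74, 37, 24, 59, 116, 108, 55, 3, 91]
t=1: [73, 53, 72, 61, 56, 76, 78, 53, 78, 83]
t=2: [13, 10, 13, 16, 13, 12, 12, 10, 12, 10]
t=3: [10, 7, 10, 12, 10, 9, 9, 7, 9, 7]
t=4: [27, 58, 27, 28, 27, 26, 26, 58, 26, 58]
t=5: [44, 36, 44, 45, 44, 44, 44, 36, 44, 36]
t=6: [96, 89, 96, 97, 96, 96, 96, 89, 96, 89]
t=7: [91, 59, 91, 90, 91, 91, 91, 59, 91, 59]
t=8: [90, 63, 90, 57, 90, 90, 90, 63, 90, 63]
t=9: [6, 13, 6, 11, 6, 6, 6, 13, 6, 13]
t=10: [83, 55, 83, 53, 83, 83, 83, 55, 83, 55]
t=11: [7, 8, 7, 7, 7, 7, 7, 8, 7, 8]
t=12: [116, 117, 116, 116, 116, 116, 116, 117, 116, 117]
t=13: [97, 97, 97, 97, 97, 97, 97, 97, 97, 97]
t=14: [115, 115, 115, 115, 115, 115, 115, 115, 115, 115]
t=15: [99, 99, 99, 99, 99, 99, 99, 99, 99, 99]
t=16: [113, 113, 113, 113, 113, 113, 113, 113, 113, 113]
t=17: [101, 101, 101, 101, 101, 101, 101, 101, 101, 101]
t=18: [111, 111, 111, 111, 111, 111, 111, 111, 111, 111]
t=19: [102, 102, 102, 102, 102, 102, 102, 102, 102, 102]
t=20: [110, 110, 110, 110, 110, 110, 110, 110, 110, 110]
t=21: [103, 103, 103, 103, 103, 103, 103, 103, 103, 103]
t=22: [110, 110, 110, 110, 110, 110, 110, 110, 110, 110]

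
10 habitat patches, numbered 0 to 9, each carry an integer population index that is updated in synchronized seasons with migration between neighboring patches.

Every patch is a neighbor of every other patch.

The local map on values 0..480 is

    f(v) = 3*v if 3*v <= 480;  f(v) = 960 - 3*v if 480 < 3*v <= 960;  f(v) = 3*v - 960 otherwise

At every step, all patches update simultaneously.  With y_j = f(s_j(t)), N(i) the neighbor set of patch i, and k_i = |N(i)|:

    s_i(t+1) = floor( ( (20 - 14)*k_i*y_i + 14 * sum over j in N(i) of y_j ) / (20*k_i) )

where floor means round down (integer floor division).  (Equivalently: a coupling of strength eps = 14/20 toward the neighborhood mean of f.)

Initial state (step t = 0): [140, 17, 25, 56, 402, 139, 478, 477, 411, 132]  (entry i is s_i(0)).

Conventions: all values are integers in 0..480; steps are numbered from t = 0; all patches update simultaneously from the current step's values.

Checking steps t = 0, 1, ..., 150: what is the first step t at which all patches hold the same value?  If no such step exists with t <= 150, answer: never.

Simulating step by step:
t=0: [140, 17, 25, 56, 402, 139, 478, 477, 411, 132]  (not all equal)
t=1: [325, 243, 249, 269, 287, 325, 337, 337, 293, 320]  (not all equal)
t=2: [74, 122, 118, 104, 92, 74, 82, 82, 88, 70]  (not all equal)
t=3: [260, 292, 290, 280, 272, 260, 266, 266, 270, 258]  (not all equal)
t=4: [153, 132, 133, 140, 145, 153, 149, 149, 146, 154]  (not all equal)
t=5: [441, 427, 427, 432, 435, 441, 438, 438, 436, 441]  (not all equal)
t=6: [350, 341, 341, 344, 346, 350, 348, 348, 347, 350]  (not all equal)
t=7: [81, 75, 75, 77, 79, 81, 80, 80, 79, 81]  (not all equal)
t=8: [237, 233, 233, 235, 236, 237, 237, 237, 236, 237]  (not all equal)
t=9: [251, 254, 254, 253, 252, 251, 251, 251, 252, 251]  (not all equal)
t=10: [204, 202, 202, 203, 204, 204, 204, 204, 204, 204]  (not all equal)
t=11: [349, 350, 350, 349, 349, 349, 349, 349, 349, 349]  (not all equal)
t=12: [87, 88, 88, 87, 87, 87, 87, 87, 87, 87]  (not all equal)
t=13: [261, 262, 262, 261, 261, 261, 261, 261, 261, 261]  (not all equal)
t=14: [176, 175, 175, 176, 176, 176, 176, 176, 176, 176]  (not all equal)
t=15: [432, 433, 433, 432, 432, 432, 432, 432, 432, 432]  (not all equal)
t=16: [336, 337, 337, 336, 336, 336, 336, 336, 336, 336]  (not all equal)
t=17: [48, 49, 49, 48, 48, 48, 48, 48, 48, 48]  (not all equal)
t=18: [144, 145, 145, 144, 144, 144, 144, 144, 144, 144]  (not all equal)
t=19: [432, 433, 433, 432, 432, 432, 432, 432, 432, 432]  (not all equal)

Answer: never
Key observation: The state at step 15 reappears at step 19 — the system is in a cycle of period 4 from step 15 on.  No step 0..19 is synchronized, and the cycle repeats forever, so no step up to 150 (or ever) has all patches equal.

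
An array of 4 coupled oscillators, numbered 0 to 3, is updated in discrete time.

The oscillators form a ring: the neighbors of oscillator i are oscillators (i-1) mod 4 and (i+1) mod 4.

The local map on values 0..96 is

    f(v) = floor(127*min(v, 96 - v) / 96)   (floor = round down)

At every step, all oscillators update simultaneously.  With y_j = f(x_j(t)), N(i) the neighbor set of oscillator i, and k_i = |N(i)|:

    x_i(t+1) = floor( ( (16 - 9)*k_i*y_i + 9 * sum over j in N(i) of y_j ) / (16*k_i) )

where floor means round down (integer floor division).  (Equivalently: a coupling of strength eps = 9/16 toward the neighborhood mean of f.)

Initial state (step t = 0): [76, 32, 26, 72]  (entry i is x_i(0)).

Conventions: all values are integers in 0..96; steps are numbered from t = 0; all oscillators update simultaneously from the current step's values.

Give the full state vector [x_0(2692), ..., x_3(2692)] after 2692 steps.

Answer: [47, 47, 47, 47]
Key observation: The state at step 13, [58, 58, 58, 58], reappears at step 19: the system is in a cycle of period 6 from step 13 on.  Therefore the state at step 2692 equals the state at step 13 + ((2692 - 13) mod 6) = 16, which is [47, 47, 47, 47].

Derivation:
t=0: [76, 32, 26, 72]
t=1: [31, 35, 35, 30]
t=2: [41, 44, 44, 41]
t=3: [55, 56, 56, 55]
t=4: [53, 52, 52, 53]
t=5: [56, 57, 57, 56]
t=6: [51, 51, 51, 51]
t=7: [59, 59, 59, 59]
t=8: [48, 48, 48, 48]
t=9: [63, 63, 63, 63]
t=10: [43, 43, 43, 43]
t=11: [56, 56, 56, 56]
t=12: [52, 52, 52, 52]
t=13: [58, 58, 58, 58]
t=14: [50, 50, 50, 50]
t=15: [60, 60, 60, 60]
t=16: [47, 47, 47, 47]
t=17: [62, 62, 62, 62]
t=18: [44, 44, 44, 44]
t=19: [58, 58, 58, 58]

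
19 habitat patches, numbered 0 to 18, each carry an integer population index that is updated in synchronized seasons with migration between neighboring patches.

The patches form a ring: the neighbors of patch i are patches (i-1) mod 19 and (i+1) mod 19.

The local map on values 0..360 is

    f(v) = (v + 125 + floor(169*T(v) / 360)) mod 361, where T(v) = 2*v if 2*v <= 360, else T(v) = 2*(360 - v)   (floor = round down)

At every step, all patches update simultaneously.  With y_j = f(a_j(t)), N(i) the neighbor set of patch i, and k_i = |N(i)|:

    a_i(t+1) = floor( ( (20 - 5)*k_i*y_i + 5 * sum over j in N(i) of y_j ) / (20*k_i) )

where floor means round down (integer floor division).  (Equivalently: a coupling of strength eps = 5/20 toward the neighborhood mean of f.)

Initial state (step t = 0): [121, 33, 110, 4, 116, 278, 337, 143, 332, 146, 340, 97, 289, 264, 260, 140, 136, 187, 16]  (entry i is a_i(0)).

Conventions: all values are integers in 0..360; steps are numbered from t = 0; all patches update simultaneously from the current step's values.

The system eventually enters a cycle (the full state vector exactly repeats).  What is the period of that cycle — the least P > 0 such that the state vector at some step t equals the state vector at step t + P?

Answer: 7
Key observation: The state at step 18, [141, 122, 123, 122, 120, 108, 42, 4, 5, 45, 108, 119, 108, 90, 318, 355, 351, 327, 267], reappears at step 25 — and no state repeats earlier — so the cycle the system enters has period 7.

Derivation:
t=0: [121, 33, 110, 4, 116, 278, 337, 143, 332, 146, 340, 97, 289, 264, 260, 140, 136, 187, 16]
t=1: [312, 228, 293, 184, 293, 147, 111, 61, 102, 65, 136, 264, 143, 118, 106, 44, 38, 107, 176]
t=2: [118, 116, 117, 114, 109, 94, 291, 265, 303, 231, 66, 97, 89, 311, 317, 223, 216, 286, 135]
t=3: [311, 349, 350, 345, 333, 287, 142, 118, 119, 133, 242, 303, 277, 143, 120, 115, 115, 106, 77]
t=4: [140, 122, 123, 122, 121, 109, 88, 314, 313, 74, 104, 119, 108, 90, 316, 348, 344, 325, 261]
t=5: [40, 4, 1, 45, 311, 333, 278, 142, 139, 256, 322, 348, 332, 281, 143, 122, 122, 120, 107]
t=6: [209, 140, 137, 189, 132, 121, 108, 48, 44, 107, 120, 122, 121, 109, 45, 5, 44, 309, 318]
t=7: [105, 44, 40, 90, 73, 313, 322, 231, 226, 319, 309, 89, 311, 323, 217, 153, 189, 131, 120]
t=8: [316, 223, 215, 282, 252, 139, 120, 116, 115, 120, 142, 252, 143, 120, 108, 73, 94, 71, 310]
t=9: [120, 115, 115, 118, 106, 84, 315, 349, 348, 316, 88, 97, 90, 314, 328, 279, 296, 249, 137]
t=10: [314, 348, 347, 349, 327, 271, 142, 122, 122, 143, 275, 309, 278, 143, 121, 119, 119, 106, 81]
t=11: [141, 122, 123, 122, 120, 108, 44, 4, 5, 45, 108, 119, 108, 90, 318, 355, 351, 327, 267]
t=12: [42, 4, 1, 44, 309, 321, 215, 142, 143, 217, 321, 349, 332, 281, 143, 122, 122, 120, 108]
t=13: [212, 140, 137, 188, 131, 120, 106, 48, 50, 106, 120, 122, 121, 109, 45, 5, 44, 309, 320]
t=14: [105, 44, 40, 90, 71, 311, 319, 232, 234, 319, 309, 89, 311, 323, 217, 153, 189, 131, 120]
t=15: [316, 223, 215, 282, 249, 138, 120, 116, 116, 120, 142, 252, 143, 120, 108, 73, 94, 71, 310]
t=16: [120, 115, 115, 118, 106, 82, 315, 350, 350, 316, 88, 97, 90, 314, 328, 279, 296, 249, 137]
t=17: [314, 348, 347, 349, 327, 268, 141, 122, 122, 143, 275, 309, 278, 143, 121, 119, 119, 106, 81]
t=18: [141, 122, 123, 122, 120, 108, 42, 4, 5, 45, 108, 119, 108, 90, 318, 355, 351, 327, 267]
t=19: [42, 4, 1, 44, 309, 320, 212, 141, 143, 217, 321, 349, 332, 281, 143, 122, 122, 120, 108]
t=20: [212, 140, 137, 188, 131, 120, 105, 47, 49, 106, 120, 122, 121, 109, 45, 5, 44, 309, 320]
t=21: [105, 44, 40, 90, 71, 310, 317, 230, 233, 319, 309, 89, 311, 323, 217, 153, 189, 131, 120]
t=22: [316, 223, 215, 282, 248, 137, 120, 116, 116, 120, 142, 252, 143, 120, 108, 73, 94, 71, 310]
t=23: [120, 115, 115, 118, 106, 81, 315, 350, 350, 316, 88, 97, 90, 314, 328, 279, 296, 249, 137]
t=24: [314, 348, 347, 349, 326, 267, 141, 122, 122, 143, 275, 309, 278, 143, 121, 119, 119, 106, 81]
t=25: [141, 122, 123, 122, 120, 108, 42, 4, 5, 45, 108, 119, 108, 90, 318, 355, 351, 327, 267]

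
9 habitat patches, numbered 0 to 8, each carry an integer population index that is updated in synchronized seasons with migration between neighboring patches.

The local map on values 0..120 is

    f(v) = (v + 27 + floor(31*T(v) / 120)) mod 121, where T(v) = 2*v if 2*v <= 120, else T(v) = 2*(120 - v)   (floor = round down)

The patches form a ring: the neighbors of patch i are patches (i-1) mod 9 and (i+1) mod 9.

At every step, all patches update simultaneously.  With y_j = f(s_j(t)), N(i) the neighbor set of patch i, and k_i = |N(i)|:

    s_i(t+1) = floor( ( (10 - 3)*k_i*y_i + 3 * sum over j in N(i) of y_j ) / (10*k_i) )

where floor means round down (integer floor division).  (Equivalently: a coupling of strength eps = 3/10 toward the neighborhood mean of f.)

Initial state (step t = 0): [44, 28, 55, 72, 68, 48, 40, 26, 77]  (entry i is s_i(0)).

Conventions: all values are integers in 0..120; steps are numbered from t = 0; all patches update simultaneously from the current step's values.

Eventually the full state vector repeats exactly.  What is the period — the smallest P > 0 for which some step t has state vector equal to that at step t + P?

Answer: 3
Key observation: The state at step 58, [25, 25, 25, 25, 25, 25, 25, 25, 25], reappears at step 61 — and no state repeats earlier — so the cycle the system enters has period 3.

Derivation:
t=0: [44, 28, 55, 72, 68, 48, 40, 26, 77]
t=1: [76, 78, 87, 17, 15, 82, 85, 60, 27]
t=2: [13, 5, 15, 45, 43, 13, 25, 94, 65]
t=3: [55, 38, 53, 87, 85, 55, 53, 36, 92]
t=4: [91, 91, 89, 24, 24, 94, 103, 74, 37]
t=5: [21, 11, 18, 55, 55, 21, 14, 17, 60]
t=6: [64, 46, 60, 101, 102, 64, 50, 61, 99]
t=7: [99, 102, 99, 31, 32, 101, 106, 100, 46]
t=8: [27, 16, 24, 65, 66, 25, 18, 28, 71]
t=9: [54, 55, 69, 111, 111, 70, 57, 56, 21]
t=10: [100, 93, 20, 18, 18, 20, 95, 103, 73]
t=11: [13, 19, 49, 54, 54, 49, 20, 14, 7]
t=12: [46, 60, 95, 106, 106, 95, 62, 47, 40]
t=13: [97, 98, 29, 18, 18, 29, 99, 99, 90]
t=14: [13, 23, 59, 56, 56, 59, 23, 14, 12]
t=15: [48, 67, 107, 111, 111, 107, 67, 49, 45]
t=16: [83, 17, 16, 20, 20, 16, 18, 84, 96]
t=17: [15, 45, 52, 56, 56, 52, 46, 15, 12]
t=18: [55, 89, 104, 110, 110, 104, 90, 55, 46]
t=19: [93, 26, 17, 20, 20, 17, 26, 93, 100]
t=20: [20, 55, 54, 56, 56, 54, 55, 20, 14]
t=21: [63, 101, 108, 110, 110, 108, 101, 63, 50]
t=22: [101, 32, 19, 20, 20, 19, 32, 101, 107]
t=23: [25, 63, 58, 56, 56, 58, 63, 25, 18]
t=24: [70, 110, 114, 111, 111, 114, 110, 70, 57]
t=25: [20, 18, 22, 21, 21, 22, 18, 20, 79]
t=26: [48, 55, 58, 58, 58, 58, 55, 48, 21]
t=27: [94, 108, 113, 114, 114, 113, 108, 94, 70]
t=28: [12, 19, 21, 22, 22, 21, 19, 12, 4]
t=29: [44, 53, 57, 59, 59, 57, 53, 44, 36]
t=30: [93, 105, 112, 115, 115, 112, 105, 93, 84]
t=31: [12, 17, 21, 22, 22, 21, 17, 12, 9]
t=32: [45, 51, 57, 59, 59, 57, 51, 45, 41]
t=33: [95, 104, 112, 115, 115, 112, 104, 95, 90]
t=34: [13, 17, 21, 22, 22, 21, 17, 13, 11]
t=35: [46, 52, 57, 59, 59, 57, 52, 46, 43]
t=36: [96, 104, 112, 115, 115, 112, 104, 96, 93]
t=37: [14, 18, 21, 22, 22, 21, 18, 14, 12]
t=38: [48, 53, 57, 59, 59, 57, 53, 48, 45]
t=39: [99, 106, 112, 115, 115, 112, 106, 99, 96]
t=40: [15, 18, 21, 22, 22, 21, 18, 15, 14]
t=41: [49, 53, 57, 59, 59, 57, 53, 49, 48]
t=42: [101, 107, 112, 115, 115, 112, 107, 101, 99]
t=43: [16, 19, 21, 22, 22, 21, 19, 16, 15]
t=44: [51, 54, 57, 59, 59, 57, 54, 51, 49]
t=45: [104, 108, 112, 115, 115, 112, 108, 104, 101]
t=46: [18, 20, 21, 22, 22, 21, 20, 18, 16]
t=47: [54, 56, 58, 59, 59, 58, 56, 54, 51]
t=48: [107, 111, 113, 115, 115, 113, 111, 107, 105]
t=49: [19, 20, 22, 22, 22, 22, 20, 19, 18]
t=50: [55, 57, 59, 60, 60, 59, 57, 55, 54]
t=51: [110, 113, 115, 117, 117, 115, 113, 110, 108]
t=52: [21, 22, 23, 23, 23, 23, 22, 21, 20]
t=53: [58, 59, 60, 61, 61, 60, 59, 58, 57]
t=54: [114, 116, 117, 118, 118, 117, 116, 114, 113]
t=55: [23, 23, 24, 24, 24, 24, 23, 23, 22]
t=56: [60, 61, 62, 63, 63, 62, 61, 60, 60]
t=57: [118, 118, 118, 118, 118, 118, 118, 118, 118]
t=58: [25, 25, 25, 25, 25, 25, 25, 25, 25]
t=59: [64, 64, 64, 64, 64, 64, 64, 64, 64]
t=60: [119, 119, 119, 119, 119, 119, 119, 119, 119]
t=61: [25, 25, 25, 25, 25, 25, 25, 25, 25]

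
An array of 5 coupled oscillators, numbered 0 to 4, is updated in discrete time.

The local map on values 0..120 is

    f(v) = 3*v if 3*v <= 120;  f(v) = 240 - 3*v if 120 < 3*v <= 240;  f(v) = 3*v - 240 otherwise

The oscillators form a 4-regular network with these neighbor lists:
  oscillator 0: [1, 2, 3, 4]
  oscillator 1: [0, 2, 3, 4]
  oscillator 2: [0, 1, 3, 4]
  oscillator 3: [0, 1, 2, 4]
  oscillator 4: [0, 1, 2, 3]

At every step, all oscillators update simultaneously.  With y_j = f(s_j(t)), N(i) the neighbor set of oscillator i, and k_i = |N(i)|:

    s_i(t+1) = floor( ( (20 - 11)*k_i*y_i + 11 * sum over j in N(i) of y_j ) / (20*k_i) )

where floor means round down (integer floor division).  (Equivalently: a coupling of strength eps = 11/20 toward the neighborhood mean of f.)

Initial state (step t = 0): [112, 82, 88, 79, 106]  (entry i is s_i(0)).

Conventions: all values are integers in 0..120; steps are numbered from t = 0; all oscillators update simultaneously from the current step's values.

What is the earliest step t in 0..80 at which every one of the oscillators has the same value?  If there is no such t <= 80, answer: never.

Simulating step by step:
t=0: [112, 82, 88, 79, 106]  (not all equal)
t=1: [58, 30, 35, 29, 52]  (not all equal)
t=2: [80, 87, 92, 86, 85]  (not all equal)
t=3: [12, 18, 23, 18, 17]  (not all equal)
t=4: [47, 53, 57, 53, 52]  (not all equal)
t=5: [87, 82, 78, 82, 83]  (not all equal)
t=6: [13, 8, 8, 8, 9]  (not all equal)
t=7: [31, 26, 26, 26, 27]  (not all equal)
t=8: [85, 80, 80, 80, 81]  (not all equal)
t=9: [7, 2, 2, 2, 3]  (not all equal)
t=10: [13, 8, 8, 8, 9]  (not all equal)

Answer: never
Key observation: The state at step 6 reappears at step 10 — the system is in a cycle of period 4 from step 6 on.  No step 0..10 is synchronized, and the cycle repeats forever, so no step up to 80 (or ever) has all oscillators equal.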